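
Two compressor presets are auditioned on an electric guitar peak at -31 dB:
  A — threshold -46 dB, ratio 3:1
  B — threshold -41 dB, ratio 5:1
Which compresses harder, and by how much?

A, by 2 dB

A: 15 dB over, compressed to 5 dB over, so 10 dB of GR.
B: 10 dB over, compressed to 2 dB over, so 8 dB of GR.
A applies 2 dB more gain reduction.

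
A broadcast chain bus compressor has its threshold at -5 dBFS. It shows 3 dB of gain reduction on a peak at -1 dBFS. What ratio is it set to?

4:1

Input overshoot = -1 − (-5) = 4 dB.
Output overshoot = 4 − 3 = 1 dB.
Ratio = input overshoot / output overshoot = 4 / 1 = 4.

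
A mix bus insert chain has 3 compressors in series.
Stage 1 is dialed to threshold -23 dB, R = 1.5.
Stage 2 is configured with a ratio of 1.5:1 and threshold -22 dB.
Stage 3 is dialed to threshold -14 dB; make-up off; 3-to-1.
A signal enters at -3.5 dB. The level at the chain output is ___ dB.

Stage 1: -3.5 dB is 19.5 dB over -23 dB; at 1.5:1 that becomes 13 dB over, giving -10 dB.
Stage 2: 12 dB above -22 dB, reduced 1.5:1 to 8 dB above → -14 dB.
Stage 3: below threshold (-14 ≤ -14); passes unchanged; output -14 dB.

-14 dB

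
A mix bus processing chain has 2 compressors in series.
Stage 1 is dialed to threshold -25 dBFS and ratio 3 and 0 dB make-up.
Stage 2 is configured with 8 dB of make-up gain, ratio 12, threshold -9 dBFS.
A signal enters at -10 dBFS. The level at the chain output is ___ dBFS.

-12 dBFS

Stage 1: -10 dBFS is 15 dB over -25 dBFS; at 3:1 that becomes 5 dB over, giving -20 dBFS.
Stage 2: -20 dBFS ≤ -9 dBFS, so stage 2 doesn't engage; make-up brings it to -12 dBFS.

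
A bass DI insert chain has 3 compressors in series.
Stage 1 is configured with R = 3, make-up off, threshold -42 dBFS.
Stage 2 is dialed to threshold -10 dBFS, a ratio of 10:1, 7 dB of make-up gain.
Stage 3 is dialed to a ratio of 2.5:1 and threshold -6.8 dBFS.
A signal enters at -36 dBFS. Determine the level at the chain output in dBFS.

Stage 1: overshoot 6 dB → 6/3 = 2 dB → -40 dBFS.
Stage 2: below threshold (-40 ≤ -10); passes unchanged; make-up brings it to -33 dBFS.
Stage 3: -33 dBFS ≤ -6.8 dBFS, so stage 3 doesn't engage; output -33 dBFS.

-33 dBFS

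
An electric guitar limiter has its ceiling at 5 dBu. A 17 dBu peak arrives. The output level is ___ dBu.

5 dBu

A brickwall limiter is an ∞:1 compressor: any input above the ceiling is clamped to 5 dBu.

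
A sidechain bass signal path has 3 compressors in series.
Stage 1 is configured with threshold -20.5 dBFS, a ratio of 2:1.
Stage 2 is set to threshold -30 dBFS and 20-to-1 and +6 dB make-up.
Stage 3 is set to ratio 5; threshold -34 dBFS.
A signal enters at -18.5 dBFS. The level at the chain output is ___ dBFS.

-31.895 dBFS

Stage 1: 2 dB above -20.5 dBFS, reduced 2:1 to 1 dB above → -19.5 dBFS.
Stage 2: overshoot 10.5 dB → 10.5/20 = 0.525 dB → -29.475 dBFS; +6 dB make-up → -23.475 dBFS.
Stage 3: -23.475 dBFS is 10.525 dB over -34 dBFS; at 5:1 that becomes 2.105 dB over, giving -31.895 dBFS.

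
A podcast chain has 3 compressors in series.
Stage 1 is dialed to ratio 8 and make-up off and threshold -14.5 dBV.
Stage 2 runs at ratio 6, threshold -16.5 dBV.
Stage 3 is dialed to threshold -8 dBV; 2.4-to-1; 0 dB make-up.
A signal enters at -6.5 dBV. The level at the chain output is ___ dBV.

-16 dBV

Stage 1: 8 dB above -14.5 dBV, reduced 8:1 to 1 dB above → -13.5 dBV.
Stage 2: overshoot 3 dB → 3/6 = 0.5 dB → -16 dBV.
Stage 3: below threshold (-16 ≤ -8); passes unchanged; output -16 dBV.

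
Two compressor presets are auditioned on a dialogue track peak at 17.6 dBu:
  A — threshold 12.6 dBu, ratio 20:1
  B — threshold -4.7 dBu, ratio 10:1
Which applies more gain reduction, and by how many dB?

B, by 15.32 dB

A: overshoot 5 dB → output overshoot 0.25 dB → GR 4.75 dB.
B: overshoot 22.3 dB → output overshoot 2.23 dB → GR 20.07 dB.
B reduces 15.32 dB more.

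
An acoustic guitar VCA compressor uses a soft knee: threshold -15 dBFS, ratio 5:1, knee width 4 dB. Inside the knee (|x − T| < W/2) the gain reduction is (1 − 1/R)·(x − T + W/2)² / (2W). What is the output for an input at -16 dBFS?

x − T + W/2 = -16 − (-15) + 2 = 1.
GR = (1 − 1/5) × 1² / 8 = 0.8 × 1 / 8 = 0.1 dB.
Output = -16 − 0.1 = -16.1 dBFS.

-16.1 dBFS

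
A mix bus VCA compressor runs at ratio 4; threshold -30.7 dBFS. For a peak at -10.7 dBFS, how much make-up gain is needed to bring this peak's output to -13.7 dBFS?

12 dB

Overshoot 20 dB → 20/4 = 5 dB after compression, so the compressed level is -30.7 + 5 = -25.7 dBFS.
Make-up = target − compressed = -13.7 − (-25.7) = 12 dB.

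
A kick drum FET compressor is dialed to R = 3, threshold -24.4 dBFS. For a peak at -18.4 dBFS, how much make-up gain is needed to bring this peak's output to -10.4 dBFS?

Without make-up, output = threshold + overshoot/3 = -24.4 + 2 = -22.4 dBFS.
Gap to target: 12 dB.

12 dB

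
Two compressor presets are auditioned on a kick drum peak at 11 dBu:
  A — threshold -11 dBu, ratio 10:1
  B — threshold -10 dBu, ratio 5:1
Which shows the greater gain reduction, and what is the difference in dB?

A: 22 dB over, compressed to 2.2 dB over, so 19.8 dB of GR.
B: 21 dB over, compressed to 4.2 dB over, so 16.8 dB of GR.
A reduces 3 dB more.

A, by 3 dB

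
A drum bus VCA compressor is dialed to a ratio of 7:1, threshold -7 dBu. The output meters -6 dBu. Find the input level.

0 dBu

The compressed level sits -6 − (-7) = 1 dB over threshold.
Undo the ratio: input overshoot = 1 × 7 = 7 dB, giving input = 0 dBu.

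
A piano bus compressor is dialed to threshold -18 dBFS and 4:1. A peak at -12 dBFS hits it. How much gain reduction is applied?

4.5 dB

Overshoot = -12 − (-18) = 6 dB.
After 4:1 compression the overshoot becomes 6/4 = 1.5 dB.
GR = overshoot in − overshoot out = 6 − 1.5 = 4.5 dB.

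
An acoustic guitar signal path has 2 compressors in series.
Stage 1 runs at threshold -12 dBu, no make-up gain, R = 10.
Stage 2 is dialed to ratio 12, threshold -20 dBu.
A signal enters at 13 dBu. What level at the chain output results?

-19.125 dBu

Stage 1: overshoot 25 dB → 25/10 = 2.5 dB → -9.5 dBu.
Stage 2: -9.5 dBu is 10.5 dB over -20 dBu; at 12:1 that becomes 0.875 dB over, giving -19.125 dBu.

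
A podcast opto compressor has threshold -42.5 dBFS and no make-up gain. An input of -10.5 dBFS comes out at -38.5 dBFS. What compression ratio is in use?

Input overshoot = -10.5 − (-42.5) = 32 dB; output overshoot = -38.5 − (-42.5) = 4 dB.
Ratio = 32 / 4 = 8.

8:1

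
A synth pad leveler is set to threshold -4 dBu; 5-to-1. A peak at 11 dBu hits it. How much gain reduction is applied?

The signal is 15 dB above threshold.
At 5:1, output sits 15/5 = 3 dB above threshold.
So the signal is attenuated by 15 − 3 = 12 dB.

12 dB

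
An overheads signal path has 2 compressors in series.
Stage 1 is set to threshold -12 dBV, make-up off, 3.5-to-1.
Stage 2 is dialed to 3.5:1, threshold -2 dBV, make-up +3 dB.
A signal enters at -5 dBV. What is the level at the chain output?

-7 dBV

Stage 1: 7 dB above -12 dBV, reduced 3.5:1 to 2 dB above → -10 dBV.
Stage 2: -10 dBV ≤ -2 dBV, so stage 2 doesn't engage; make-up brings it to -7 dBV.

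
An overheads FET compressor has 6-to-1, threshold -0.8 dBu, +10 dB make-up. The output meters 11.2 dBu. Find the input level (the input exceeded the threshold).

Before make-up, the level was 11.2 − 10 = 1.2 dBu.
The compressed level sits 1.2 − (-0.8) = 2 dB over threshold.
Before 6:1 compression the overshoot was 2 × 6 = 12 dB, so input = -0.8 + 12 = 11.2 dBu.

11.2 dBu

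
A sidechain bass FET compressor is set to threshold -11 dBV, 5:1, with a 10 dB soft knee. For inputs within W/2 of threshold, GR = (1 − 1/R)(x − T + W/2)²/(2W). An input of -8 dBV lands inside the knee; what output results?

-10.56 dBV

x − T + W/2 = -8 − (-11) + 5 = 8.
GR = (1 − 1/5) × 8² / 20 = 0.8 × 64 / 20 = 2.56 dB.
Output = -8 − 2.56 = -10.56 dBV.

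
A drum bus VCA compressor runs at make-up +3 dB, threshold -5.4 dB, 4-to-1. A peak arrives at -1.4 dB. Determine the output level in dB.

Overshoot: -1.4 − (-5.4) = 4 dB.
The 4 dB excess becomes 1 dB after 4:1 reduction.
So the level is -5.4 + 1 = -4.4 dB; make-up adds 3 dB, giving -1.4 dB.

-1.4 dB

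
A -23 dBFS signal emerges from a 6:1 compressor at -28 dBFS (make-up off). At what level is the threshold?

Gain reduction = -23 − (-28) = 5 dB; output overshoot = GR / (R − 1) = 5 / 5 = 1 dB.
Threshold = output − output overshoot = -28 − 1 = -29 dBFS.

-29 dBFS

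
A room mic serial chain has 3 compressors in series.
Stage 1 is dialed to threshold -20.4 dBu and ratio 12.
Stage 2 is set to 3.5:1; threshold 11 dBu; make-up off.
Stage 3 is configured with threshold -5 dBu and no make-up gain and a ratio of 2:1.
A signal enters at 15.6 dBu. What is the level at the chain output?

-17.4 dBu

Stage 1: 15.6 dBu is 36 dB over -20.4 dBu; at 12:1 that becomes 3 dB over, giving -17.4 dBu.
Stage 2: below threshold (-17.4 ≤ 11); passes unchanged; output -17.4 dBu.
Stage 3: below threshold (-17.4 ≤ -5); passes unchanged; output -17.4 dBu.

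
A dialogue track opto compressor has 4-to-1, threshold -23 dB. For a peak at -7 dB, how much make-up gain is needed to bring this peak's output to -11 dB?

8 dB

Overshoot 16 dB → 16/4 = 4 dB after compression, so the compressed level is -23 + 4 = -19 dB.
Make-up = target − compressed = -11 − (-19) = 8 dB.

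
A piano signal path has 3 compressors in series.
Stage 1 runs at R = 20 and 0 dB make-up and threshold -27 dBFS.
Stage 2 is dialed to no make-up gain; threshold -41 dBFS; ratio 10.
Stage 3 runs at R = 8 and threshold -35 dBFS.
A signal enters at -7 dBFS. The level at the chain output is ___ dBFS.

-39.5 dBFS

Stage 1: overshoot 20 dB → 20/20 = 1 dB → -26 dBFS.
Stage 2: -26 dBFS is 15 dB over -41 dBFS; at 10:1 that becomes 1.5 dB over, giving -39.5 dBFS.
Stage 3: below threshold (-39.5 ≤ -35); passes unchanged; output -39.5 dBFS.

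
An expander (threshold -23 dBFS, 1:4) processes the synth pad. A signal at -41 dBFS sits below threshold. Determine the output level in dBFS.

-95 dBFS

Below threshold, a 1:4 expander applies gain = (4−1)×(T − x) of attenuation.
(4−1) × 18 = 54 dB, so output = -41 − 54 = -95 dBFS.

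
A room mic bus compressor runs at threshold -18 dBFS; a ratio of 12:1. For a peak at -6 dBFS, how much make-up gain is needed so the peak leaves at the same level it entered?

Without make-up, output = threshold + overshoot/12 = -18 + 1 = -17 dBFS.
Gap to target: 11 dB.

11 dB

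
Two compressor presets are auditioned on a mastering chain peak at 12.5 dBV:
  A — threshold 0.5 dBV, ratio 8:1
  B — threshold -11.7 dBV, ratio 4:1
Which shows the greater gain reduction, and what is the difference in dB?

B, by 7.65 dB

A: overshoot 12 dB → output overshoot 1.5 dB → GR 10.5 dB.
B: overshoot 24.2 dB → output overshoot 6.05 dB → GR 18.15 dB.
Difference: 7.65 dB in favour of B.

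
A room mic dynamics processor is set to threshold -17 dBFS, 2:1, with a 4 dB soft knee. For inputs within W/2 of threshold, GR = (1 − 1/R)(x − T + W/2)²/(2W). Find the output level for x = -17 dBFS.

x − T + W/2 = -17 − (-17) + 2 = 2.
GR = (1 − 1/2) × 2² / 8 = 0.5 × 4 / 8 = 0.25 dB.
Output = -17 − 0.25 = -17.25 dBFS.

-17.25 dBFS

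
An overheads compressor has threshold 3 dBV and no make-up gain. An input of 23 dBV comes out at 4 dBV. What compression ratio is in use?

Input overshoot = 23 − 3 = 20 dB; output overshoot = 4 − 3 = 1 dB.
Ratio = 20 / 1 = 20.

20:1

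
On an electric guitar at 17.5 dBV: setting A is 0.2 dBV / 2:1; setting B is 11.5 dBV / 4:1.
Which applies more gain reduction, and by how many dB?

A, by 4.15 dB

A: GR = 17.3 − 17.3/2 = 8.65 dB.
B: GR = 6 − 6/4 = 4.5 dB.
A applies 4.15 dB more gain reduction.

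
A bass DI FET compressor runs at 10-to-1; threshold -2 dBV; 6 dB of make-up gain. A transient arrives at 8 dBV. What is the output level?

The input is 10 dB above the -2 dBV threshold.
The 10 dB excess becomes 1 dB after 10:1 reduction.
That puts the output at -1 dBV; make-up adds 6 dB, giving 5 dBV.

5 dBV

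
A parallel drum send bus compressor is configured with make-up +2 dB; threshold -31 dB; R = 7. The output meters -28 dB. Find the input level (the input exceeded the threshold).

-24 dB

Before make-up, the level was -28 − 2 = -30 dB.
Post-compression overshoot = -30 − (-31) = 1 dB.
Before 7:1 compression the overshoot was 1 × 7 = 7 dB, so input = -31 + 7 = -24 dB.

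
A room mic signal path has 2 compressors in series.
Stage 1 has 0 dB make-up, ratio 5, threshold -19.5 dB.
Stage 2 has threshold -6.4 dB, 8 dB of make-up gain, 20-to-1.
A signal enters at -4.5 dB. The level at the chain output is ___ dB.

Stage 1: -4.5 dB is 15 dB over -19.5 dB; at 5:1 that becomes 3 dB over, giving -16.5 dB.
Stage 2: below threshold (-16.5 ≤ -6.4); passes unchanged; make-up brings it to -8.5 dB.

-8.5 dB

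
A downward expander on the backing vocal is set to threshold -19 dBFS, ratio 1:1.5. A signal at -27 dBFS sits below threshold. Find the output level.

Below threshold, a 1:1.5 expander applies gain = (1.5−1)×(T − x) of attenuation.
(1.5−1) × 8 = 4 dB, so output = -27 − 4 = -31 dBFS.

-31 dBFS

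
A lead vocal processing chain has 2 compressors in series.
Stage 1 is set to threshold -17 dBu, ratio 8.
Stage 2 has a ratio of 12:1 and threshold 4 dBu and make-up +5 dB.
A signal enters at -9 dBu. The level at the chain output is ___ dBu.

Stage 1: -9 dBu is 8 dB over -17 dBu; at 8:1 that becomes 1 dB over, giving -16 dBu.
Stage 2: -16 dBu is at or below the 4 dBu threshold — no compression; make-up brings it to -11 dBu.

-11 dBu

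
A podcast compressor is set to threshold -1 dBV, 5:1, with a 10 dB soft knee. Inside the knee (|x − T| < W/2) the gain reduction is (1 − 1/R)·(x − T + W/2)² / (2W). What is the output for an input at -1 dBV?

-2 dBV

x − T + W/2 = -1 − (-1) + 5 = 5.
GR = (1 − 1/5) × 5² / 20 = 0.8 × 25 / 20 = 1 dB.
Output = -1 − 1 = -2 dBV.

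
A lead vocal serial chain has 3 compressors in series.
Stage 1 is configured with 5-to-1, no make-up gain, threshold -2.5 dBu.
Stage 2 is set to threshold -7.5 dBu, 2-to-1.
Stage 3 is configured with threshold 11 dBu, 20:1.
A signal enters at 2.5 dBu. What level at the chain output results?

Stage 1: overshoot 5 dB → 5/5 = 1 dB → -1.5 dBu.
Stage 2: 6 dB above -7.5 dBu, reduced 2:1 to 3 dB above → -4.5 dBu.
Stage 3: -4.5 dBu ≤ 11 dBu, so stage 3 doesn't engage; output -4.5 dBu.

-4.5 dBu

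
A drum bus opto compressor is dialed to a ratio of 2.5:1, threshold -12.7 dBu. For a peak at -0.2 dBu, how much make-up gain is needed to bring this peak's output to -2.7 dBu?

The peak compresses to -12.7 + 12.5/2.5 = -7.7 dBu.
To reach -2.7 dBu requires -2.7 − (-7.7) = 5 dB of make-up.

5 dB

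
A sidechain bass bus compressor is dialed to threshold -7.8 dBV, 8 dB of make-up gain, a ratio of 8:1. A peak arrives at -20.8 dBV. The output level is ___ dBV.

-12.8 dBV

-20.8 dBV is 13 dB below the -7.8 dBV threshold, so no gain reduction is applied.
Make-up gain adds 8 dB: -20.8 + 8 = -12.8 dBV.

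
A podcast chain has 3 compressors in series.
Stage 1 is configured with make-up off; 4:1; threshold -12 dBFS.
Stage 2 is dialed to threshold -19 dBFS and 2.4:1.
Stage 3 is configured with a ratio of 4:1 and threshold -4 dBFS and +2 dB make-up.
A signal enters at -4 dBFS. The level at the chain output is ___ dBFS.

-13.25 dBFS

Stage 1: 8 dB above -12 dBFS, reduced 4:1 to 2 dB above → -10 dBFS.
Stage 2: overshoot 9 dB → 9/2.4 = 3.75 dB → -15.25 dBFS.
Stage 3: below threshold (-15.25 ≤ -4); passes unchanged; make-up brings it to -13.25 dBFS.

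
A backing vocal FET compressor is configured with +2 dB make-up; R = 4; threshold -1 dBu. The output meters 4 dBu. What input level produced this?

Stripping the +2 dB make-up gives 2 dBu at the gain stage.
That's 3 dB above the -1 dBu threshold.
Undo the ratio: input overshoot = 3 × 4 = 12 dB, giving input = 11 dBu.

11 dBu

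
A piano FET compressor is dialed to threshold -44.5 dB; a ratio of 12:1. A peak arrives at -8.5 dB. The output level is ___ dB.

-41.5 dB

-8.5 dB sits 36 dB over threshold.
12:1 compression reduces that to 36/12 = 3 dB over.
That puts the output at -41.5 dB.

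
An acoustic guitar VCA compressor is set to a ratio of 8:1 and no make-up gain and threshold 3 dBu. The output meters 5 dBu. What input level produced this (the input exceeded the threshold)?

19 dBu

Post-compression overshoot = 5 − 3 = 2 dB.
Input overshoot = R × output overshoot = 16 dB → input = 3 + 16 = 19 dBu.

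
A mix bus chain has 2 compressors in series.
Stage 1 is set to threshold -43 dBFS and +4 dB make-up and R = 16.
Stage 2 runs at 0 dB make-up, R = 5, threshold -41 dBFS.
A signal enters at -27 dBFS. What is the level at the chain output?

-40.4 dBFS

Stage 1: 16 dB above -43 dBFS, reduced 16:1 to 1 dB above → -42 dBFS; +4 dB make-up → -38 dBFS.
Stage 2: -38 dBFS is 3 dB over -41 dBFS; at 5:1 that becomes 0.6 dB over, giving -40.4 dBFS.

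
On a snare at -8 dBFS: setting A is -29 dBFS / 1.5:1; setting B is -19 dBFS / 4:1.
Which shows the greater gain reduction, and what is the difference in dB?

B, by 1.25 dB

A: overshoot 21 dB → output overshoot 14 dB → GR 7 dB.
B: overshoot 11 dB → output overshoot 2.75 dB → GR 8.25 dB.
Difference: 1.25 dB in favour of B.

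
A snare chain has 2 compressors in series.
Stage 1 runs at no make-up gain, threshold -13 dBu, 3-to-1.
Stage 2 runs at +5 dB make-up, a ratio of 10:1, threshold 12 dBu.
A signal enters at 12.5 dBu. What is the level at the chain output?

0.5 dBu

Stage 1: 25.5 dB above -13 dBu, reduced 3:1 to 8.5 dB above → -4.5 dBu.
Stage 2: -4.5 dBu ≤ 12 dBu, so stage 2 doesn't engage; make-up brings it to 0.5 dBu.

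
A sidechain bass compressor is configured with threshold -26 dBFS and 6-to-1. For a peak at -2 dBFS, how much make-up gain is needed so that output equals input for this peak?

The peak compresses to -26 + 24/6 = -22 dBFS.
To reach -2 dBFS requires -2 − (-22) = 20 dB of make-up.

20 dB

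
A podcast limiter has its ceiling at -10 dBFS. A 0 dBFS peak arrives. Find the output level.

-10 dBFS

The limiter clamps the peak to its -10 dBFS ceiling.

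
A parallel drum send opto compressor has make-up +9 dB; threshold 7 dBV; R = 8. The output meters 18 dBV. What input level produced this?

23 dBV

Stripping the +9 dB make-up gives 9 dBV at the gain stage.
The compressed level sits 9 − 7 = 2 dB over threshold.
Undo the ratio: input overshoot = 2 × 8 = 16 dB, giving input = 23 dBV.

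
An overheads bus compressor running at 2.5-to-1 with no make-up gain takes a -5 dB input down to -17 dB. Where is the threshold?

-25 dB

Gain reduction = -5 − (-17) = 12 dB; output overshoot = GR / (R − 1) = 12 / 1.5 = 8 dB.
Threshold = output − output overshoot = -17 − 8 = -25 dB.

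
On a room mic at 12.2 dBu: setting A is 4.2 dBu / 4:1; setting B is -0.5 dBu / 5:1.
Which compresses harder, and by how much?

A: 8 dB over, compressed to 2 dB over, so 6 dB of GR.
B: 12.7 dB over, compressed to 2.54 dB over, so 10.16 dB of GR.
B reduces 4.16 dB more.

B, by 4.16 dB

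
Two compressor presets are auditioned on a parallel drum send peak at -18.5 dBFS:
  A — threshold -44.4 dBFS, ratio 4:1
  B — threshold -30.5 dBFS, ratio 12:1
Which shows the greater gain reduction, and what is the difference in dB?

A, by 8.425 dB

A: 25.9 dB over, compressed to 6.475 dB over, so 19.425 dB of GR.
B: 12 dB over, compressed to 1 dB over, so 11 dB of GR.
Difference: 8.425 dB in favour of A.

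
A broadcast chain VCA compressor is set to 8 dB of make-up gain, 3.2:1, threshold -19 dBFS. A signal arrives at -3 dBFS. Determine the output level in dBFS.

-6 dBFS

-3 dBFS sits 16 dB over threshold.
At 3.2:1 the overshoot is divided by 3.2, leaving 5 dB above threshold.
That puts the output at -14 dBFS; make-up adds 8 dB, giving -6 dBFS.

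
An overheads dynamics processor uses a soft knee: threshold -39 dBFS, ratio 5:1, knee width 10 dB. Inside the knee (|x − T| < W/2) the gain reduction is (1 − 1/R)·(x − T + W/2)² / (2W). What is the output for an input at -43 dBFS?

x − T + W/2 = -43 − (-39) + 5 = 1.
GR = (1 − 1/5) × 1² / 20 = 0.8 × 1 / 20 = 0.04 dB.
Output = -43 − 0.04 = -43.04 dBFS.

-43.04 dBFS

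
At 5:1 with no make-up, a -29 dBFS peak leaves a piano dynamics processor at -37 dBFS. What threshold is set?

Let T be the threshold. Output overshoot = (input overshoot)/R, so -37 − T = (-29 − T)/5.
5·(-37 − T) = -29 − T → 4·T = -185 − (-29) = -156.
T = -156/4 = -39 dBFS.

-39 dBFS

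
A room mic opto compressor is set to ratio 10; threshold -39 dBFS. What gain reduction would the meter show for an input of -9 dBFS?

The signal is 30 dB above threshold.
At 10:1, output sits 30/10 = 3 dB above threshold.
So the signal is attenuated by 30 − 3 = 27 dB.

27 dB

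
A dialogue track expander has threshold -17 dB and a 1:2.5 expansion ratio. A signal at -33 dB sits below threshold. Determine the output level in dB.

The input is 16 dB below the -17 dB threshold.
A 1:2.5 expander multiplies undershoot by 2.5: 16 × 2.5 = 40 dB below threshold.
Output = -17 − 40 = -57 dB.

-57 dB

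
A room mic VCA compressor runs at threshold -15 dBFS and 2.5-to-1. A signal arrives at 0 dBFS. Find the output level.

-9 dBFS

Overshoot: 0 − (-15) = 15 dB.
The 15 dB excess becomes 6 dB after 2.5:1 reduction.
Output = -15 + 6 = -9 dBFS.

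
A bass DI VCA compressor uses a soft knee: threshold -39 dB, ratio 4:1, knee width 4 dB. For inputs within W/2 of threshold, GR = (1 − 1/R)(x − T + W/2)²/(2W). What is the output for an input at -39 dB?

-39.375 dB

x − T + W/2 = -39 − (-39) + 2 = 2.
GR = (1 − 1/4) × 2² / 8 = 0.75 × 4 / 8 = 0.375 dB.
Output = -39 − 0.375 = -39.375 dB.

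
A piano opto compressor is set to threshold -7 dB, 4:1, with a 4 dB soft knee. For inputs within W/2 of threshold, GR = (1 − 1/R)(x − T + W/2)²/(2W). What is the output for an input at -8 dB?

-8.09375 dB

x − T + W/2 = -8 − (-7) + 2 = 1.
GR = (1 − 1/4) × 1² / 8 = 0.75 × 1 / 8 = 0.09375 dB.
Output = -8 − 0.09375 = -8.09375 dB.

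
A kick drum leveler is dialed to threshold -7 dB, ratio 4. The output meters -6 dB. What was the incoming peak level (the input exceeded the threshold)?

-3 dB

The compressed level sits -6 − (-7) = 1 dB over threshold.
Before 4:1 compression the overshoot was 1 × 4 = 4 dB, so input = -7 + 4 = -3 dB.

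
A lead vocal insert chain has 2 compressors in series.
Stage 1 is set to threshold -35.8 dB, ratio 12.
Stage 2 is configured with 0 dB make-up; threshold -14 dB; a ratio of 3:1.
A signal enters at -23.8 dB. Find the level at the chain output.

Stage 1: -23.8 dB is 12 dB over -35.8 dB; at 12:1 that becomes 1 dB over, giving -34.8 dB.
Stage 2: -34.8 dB ≤ -14 dB, so stage 2 doesn't engage; output -34.8 dB.

-34.8 dB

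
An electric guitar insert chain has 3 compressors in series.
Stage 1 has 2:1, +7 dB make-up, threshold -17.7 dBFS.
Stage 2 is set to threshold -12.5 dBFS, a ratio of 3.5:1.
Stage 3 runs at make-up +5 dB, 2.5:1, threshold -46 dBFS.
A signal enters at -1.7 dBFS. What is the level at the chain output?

-26.48 dBFS

Stage 1: 16 dB above -17.7 dBFS, reduced 2:1 to 8 dB above → -9.7 dBFS; +7 dB make-up → -2.7 dBFS.
Stage 2: overshoot 9.8 dB → 9.8/3.5 = 2.8 dB → -9.7 dBFS.
Stage 3: overshoot 36.3 dB → 36.3/2.5 = 14.52 dB → -31.48 dBFS; +5 dB make-up → -26.48 dBFS.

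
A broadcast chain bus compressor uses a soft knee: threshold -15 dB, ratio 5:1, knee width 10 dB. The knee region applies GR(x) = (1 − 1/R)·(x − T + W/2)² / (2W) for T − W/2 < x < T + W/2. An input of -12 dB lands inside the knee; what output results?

x − T + W/2 = -12 − (-15) + 5 = 8.
GR = (1 − 1/5) × 8² / 20 = 0.8 × 64 / 20 = 2.56 dB.
Output = -12 − 2.56 = -14.56 dB.

-14.56 dB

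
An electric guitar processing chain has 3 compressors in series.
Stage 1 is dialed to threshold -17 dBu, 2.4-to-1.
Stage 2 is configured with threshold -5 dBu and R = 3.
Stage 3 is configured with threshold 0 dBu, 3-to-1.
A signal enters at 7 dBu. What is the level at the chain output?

Stage 1: 24 dB above -17 dBu, reduced 2.4:1 to 10 dB above → -7 dBu.
Stage 2: below threshold (-7 ≤ -5); passes unchanged; output -7 dBu.
Stage 3: -7 dBu is at or below the 0 dBu threshold — no compression; output -7 dBu.

-7 dBu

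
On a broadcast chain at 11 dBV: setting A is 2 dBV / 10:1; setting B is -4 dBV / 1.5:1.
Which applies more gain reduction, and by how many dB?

A, by 3.1 dB

A: 9 dB over, compressed to 0.9 dB over, so 8.1 dB of GR.
B: 15 dB over, compressed to 10 dB over, so 5 dB of GR.
A reduces 3.1 dB more.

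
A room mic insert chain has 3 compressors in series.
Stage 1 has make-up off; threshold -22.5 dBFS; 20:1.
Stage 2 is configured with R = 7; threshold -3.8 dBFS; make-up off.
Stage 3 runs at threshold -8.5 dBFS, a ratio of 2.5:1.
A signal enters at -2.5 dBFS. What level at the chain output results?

-21.5 dBFS

Stage 1: 20 dB above -22.5 dBFS, reduced 20:1 to 1 dB above → -21.5 dBFS.
Stage 2: below threshold (-21.5 ≤ -3.8); passes unchanged; output -21.5 dBFS.
Stage 3: -21.5 dBFS is at or below the -8.5 dBFS threshold — no compression; output -21.5 dBFS.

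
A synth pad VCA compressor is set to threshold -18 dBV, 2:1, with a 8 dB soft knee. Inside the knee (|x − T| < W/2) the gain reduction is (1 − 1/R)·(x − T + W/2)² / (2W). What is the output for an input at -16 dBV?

-17.125 dBV

x − T + W/2 = -16 − (-18) + 4 = 6.
GR = (1 − 1/2) × 6² / 16 = 0.5 × 36 / 16 = 1.125 dB.
Output = -16 − 1.125 = -17.125 dBV.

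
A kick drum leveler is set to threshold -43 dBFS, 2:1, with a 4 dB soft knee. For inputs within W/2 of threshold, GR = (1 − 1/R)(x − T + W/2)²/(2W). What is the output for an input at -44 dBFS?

-44.0625 dBFS

x − T + W/2 = -44 − (-43) + 2 = 1.
GR = (1 − 1/2) × 1² / 8 = 0.5 × 1 / 8 = 0.0625 dB.
Output = -44 − 0.0625 = -44.0625 dBFS.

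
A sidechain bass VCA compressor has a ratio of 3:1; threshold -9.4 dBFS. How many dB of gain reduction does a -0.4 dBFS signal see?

Overshoot = -0.4 − (-9.4) = 9 dB.
A 3:1 ratio leaves 3 dB of that excess.
Gain reduction = 9 − 3 = 6 dB.

6 dB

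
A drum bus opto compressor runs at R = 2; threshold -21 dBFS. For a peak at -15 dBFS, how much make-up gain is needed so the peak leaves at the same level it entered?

3 dB

The peak compresses to -21 + 6/2 = -18 dBFS.
To reach -15 dBFS requires -15 − (-18) = 3 dB of make-up.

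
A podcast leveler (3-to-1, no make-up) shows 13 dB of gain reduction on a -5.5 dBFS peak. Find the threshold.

Input is 19.5 dB above T (since output overshoot × R = input overshoot: (-18.5 − T)·3 = -5.5 − T gives T = -25 dBFS).
Check: -25 + (-5.5 − (-25))/3 = -25 + 6.5 = -18.5 dBFS. ✓

-25 dBFS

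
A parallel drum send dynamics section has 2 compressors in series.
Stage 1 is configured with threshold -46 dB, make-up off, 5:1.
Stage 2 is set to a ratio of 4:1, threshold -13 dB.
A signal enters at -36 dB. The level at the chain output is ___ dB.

Stage 1: 10 dB above -46 dB, reduced 5:1 to 2 dB above → -44 dB.
Stage 2: -44 dB ≤ -13 dB, so stage 2 doesn't engage; output -44 dB.

-44 dB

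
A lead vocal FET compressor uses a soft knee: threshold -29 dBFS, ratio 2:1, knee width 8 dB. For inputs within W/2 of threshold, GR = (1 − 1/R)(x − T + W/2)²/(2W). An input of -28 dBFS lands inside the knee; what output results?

-28.78125 dBFS

x − T + W/2 = -28 − (-29) + 4 = 5.
GR = (1 − 1/2) × 5² / 16 = 0.5 × 25 / 16 = 0.78125 dB.
Output = -28 − 0.78125 = -28.78125 dBFS.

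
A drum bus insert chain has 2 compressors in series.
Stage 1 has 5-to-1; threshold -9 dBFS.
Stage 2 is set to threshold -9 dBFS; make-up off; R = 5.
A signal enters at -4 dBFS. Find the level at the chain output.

Stage 1: 5 dB above -9 dBFS, reduced 5:1 to 1 dB above → -8 dBFS.
Stage 2: -8 dBFS is 1 dB over -9 dBFS; at 5:1 that becomes 0.2 dB over, giving -8.8 dBFS.

-8.8 dBFS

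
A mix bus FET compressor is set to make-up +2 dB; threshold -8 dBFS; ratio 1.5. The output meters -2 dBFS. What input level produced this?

-2 dBFS

Before make-up, the level was -2 − 2 = -4 dBFS.
Post-compression overshoot = -4 − (-8) = 4 dB.
Before 1.5:1 compression the overshoot was 4 × 1.5 = 6 dB, so input = -8 + 6 = -2 dBFS.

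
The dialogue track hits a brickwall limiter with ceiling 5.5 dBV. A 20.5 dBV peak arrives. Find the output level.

5.5 dBV

A brickwall limiter is an ∞:1 compressor: any input above the ceiling is clamped to 5.5 dBV.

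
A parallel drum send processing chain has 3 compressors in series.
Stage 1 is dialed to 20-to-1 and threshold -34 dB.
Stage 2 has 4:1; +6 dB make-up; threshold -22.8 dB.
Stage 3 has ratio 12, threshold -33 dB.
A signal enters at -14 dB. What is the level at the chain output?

-32.5 dB

Stage 1: 20 dB above -34 dB, reduced 20:1 to 1 dB above → -33 dB.
Stage 2: below threshold (-33 ≤ -22.8); passes unchanged; make-up brings it to -27 dB.
Stage 3: 6 dB above -33 dB, reduced 12:1 to 0.5 dB above → -32.5 dB.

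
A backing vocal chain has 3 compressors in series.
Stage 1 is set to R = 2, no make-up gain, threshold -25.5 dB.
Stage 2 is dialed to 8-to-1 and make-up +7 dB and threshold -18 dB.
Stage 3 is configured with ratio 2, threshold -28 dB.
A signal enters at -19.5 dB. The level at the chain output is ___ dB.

Stage 1: overshoot 6 dB → 6/2 = 3 dB → -22.5 dB.
Stage 2: below threshold (-22.5 ≤ -18); passes unchanged; make-up brings it to -15.5 dB.
Stage 3: overshoot 12.5 dB → 12.5/2 = 6.25 dB → -21.75 dB.

-21.75 dB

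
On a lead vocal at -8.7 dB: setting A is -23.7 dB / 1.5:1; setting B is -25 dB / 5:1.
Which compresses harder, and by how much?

A: GR = 15 − 15/1.5 = 5 dB.
B: GR = 16.3 − 16.3/5 = 13.04 dB.
Difference: 8.04 dB in favour of B.

B, by 8.04 dB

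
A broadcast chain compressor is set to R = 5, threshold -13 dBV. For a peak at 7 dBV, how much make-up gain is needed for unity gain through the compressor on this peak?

16 dB

Overshoot 20 dB → 20/5 = 4 dB after compression, so the compressed level is -13 + 4 = -9 dBV.
Make-up = target − compressed = 7 − (-9) = 16 dB.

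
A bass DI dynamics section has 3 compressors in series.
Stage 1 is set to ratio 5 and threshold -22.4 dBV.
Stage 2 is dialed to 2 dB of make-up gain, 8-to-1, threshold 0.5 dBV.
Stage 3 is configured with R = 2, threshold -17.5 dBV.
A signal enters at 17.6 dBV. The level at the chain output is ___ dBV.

Stage 1: 40 dB above -22.4 dBV, reduced 5:1 to 8 dB above → -14.4 dBV.
Stage 2: -14.4 dBV is at or below the 0.5 dBV threshold — no compression; make-up brings it to -12.4 dBV.
Stage 3: 5.1 dB above -17.5 dBV, reduced 2:1 to 2.55 dB above → -14.95 dBV.

-14.95 dBV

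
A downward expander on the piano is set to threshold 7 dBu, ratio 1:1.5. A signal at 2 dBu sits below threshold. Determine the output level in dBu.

-0.5 dBu

Undershoot = 7 − 2 = 5 dB.
At 1:1.5, that expands to 7.5 dB under threshold.
Output = 7 − 7.5 = -0.5 dBu.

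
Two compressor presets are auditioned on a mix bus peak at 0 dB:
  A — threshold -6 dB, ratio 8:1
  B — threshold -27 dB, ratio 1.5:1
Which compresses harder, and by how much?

A: GR = 6 − 6/8 = 5.25 dB.
B: GR = 27 − 27/1.5 = 9 dB.
Difference: 3.75 dB in favour of B.

B, by 3.75 dB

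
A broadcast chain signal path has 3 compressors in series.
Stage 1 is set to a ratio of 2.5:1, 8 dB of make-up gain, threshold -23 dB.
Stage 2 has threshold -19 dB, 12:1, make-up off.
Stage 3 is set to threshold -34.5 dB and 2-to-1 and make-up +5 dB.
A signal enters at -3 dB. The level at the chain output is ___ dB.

-21.25 dB

Stage 1: overshoot 20 dB → 20/2.5 = 8 dB → -15 dB; +8 dB make-up → -7 dB.
Stage 2: overshoot 12 dB → 12/12 = 1 dB → -18 dB.
Stage 3: -18 dB is 16.5 dB over -34.5 dB; at 2:1 that becomes 8.25 dB over, giving -26.25 dB; +5 dB make-up → -21.25 dB.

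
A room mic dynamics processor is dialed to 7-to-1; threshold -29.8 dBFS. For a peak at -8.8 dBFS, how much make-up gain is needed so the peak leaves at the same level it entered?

The peak compresses to -29.8 + 21/7 = -26.8 dBFS.
To reach -8.8 dBFS requires -8.8 − (-26.8) = 18 dB of make-up.

18 dB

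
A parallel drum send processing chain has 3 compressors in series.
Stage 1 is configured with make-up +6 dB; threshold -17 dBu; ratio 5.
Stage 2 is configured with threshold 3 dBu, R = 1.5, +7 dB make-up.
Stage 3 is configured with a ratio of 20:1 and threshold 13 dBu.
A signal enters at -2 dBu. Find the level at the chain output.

Stage 1: -2 dBu is 15 dB over -17 dBu; at 5:1 that becomes 3 dB over, giving -14 dBu; +6 dB make-up → -8 dBu.
Stage 2: -8 dBu is at or below the 3 dBu threshold — no compression; make-up brings it to -1 dBu.
Stage 3: -1 dBu ≤ 13 dBu, so stage 3 doesn't engage; output -1 dBu.

-1 dBu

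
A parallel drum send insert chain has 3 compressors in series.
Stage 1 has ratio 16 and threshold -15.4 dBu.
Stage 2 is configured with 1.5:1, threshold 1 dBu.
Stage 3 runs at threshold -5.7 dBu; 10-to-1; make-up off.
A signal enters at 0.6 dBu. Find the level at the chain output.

-14.4 dBu

Stage 1: overshoot 16 dB → 16/16 = 1 dB → -14.4 dBu.
Stage 2: -14.4 dBu is at or below the 1 dBu threshold — no compression; output -14.4 dBu.
Stage 3: -14.4 dBu is at or below the -5.7 dBu threshold — no compression; output -14.4 dBu.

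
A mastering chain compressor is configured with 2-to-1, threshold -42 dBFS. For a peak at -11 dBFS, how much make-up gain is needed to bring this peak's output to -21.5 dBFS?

5 dB

Overshoot 31 dB → 31/2 = 15.5 dB after compression, so the compressed level is -42 + 15.5 = -26.5 dBFS.
Make-up = target − compressed = -21.5 − (-26.5) = 5 dB.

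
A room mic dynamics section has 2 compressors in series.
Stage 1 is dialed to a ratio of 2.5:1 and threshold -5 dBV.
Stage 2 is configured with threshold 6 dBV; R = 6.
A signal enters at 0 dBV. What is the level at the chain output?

-3 dBV

Stage 1: 5 dB above -5 dBV, reduced 2.5:1 to 2 dB above → -3 dBV.
Stage 2: -3 dBV is at or below the 6 dBV threshold — no compression; output -3 dBV.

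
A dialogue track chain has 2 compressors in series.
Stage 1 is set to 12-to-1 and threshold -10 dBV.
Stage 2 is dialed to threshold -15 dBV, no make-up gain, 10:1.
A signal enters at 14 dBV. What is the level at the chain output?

Stage 1: 24 dB above -10 dBV, reduced 12:1 to 2 dB above → -8 dBV.
Stage 2: 7 dB above -15 dBV, reduced 10:1 to 0.7 dB above → -14.3 dBV.

-14.3 dBV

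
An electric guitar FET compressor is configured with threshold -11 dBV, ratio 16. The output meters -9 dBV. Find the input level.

21 dBV

That's 2 dB above the -11 dBV threshold.
Input overshoot = R × output overshoot = 32 dB → input = -11 + 32 = 21 dBV.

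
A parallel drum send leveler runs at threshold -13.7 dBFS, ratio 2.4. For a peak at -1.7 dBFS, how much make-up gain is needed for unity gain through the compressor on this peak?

Without make-up, output = threshold + overshoot/2.4 = -13.7 + 5 = -8.7 dBFS.
Gap to target: 7 dB.

7 dB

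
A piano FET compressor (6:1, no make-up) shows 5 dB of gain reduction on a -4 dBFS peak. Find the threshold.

Let T be the threshold. Output overshoot = (input overshoot)/R, so -9 − T = (-4 − T)/6.
6·(-9 − T) = -4 − T → 5·T = -54 − (-4) = -50.
T = -50/5 = -10 dBFS.

-10 dBFS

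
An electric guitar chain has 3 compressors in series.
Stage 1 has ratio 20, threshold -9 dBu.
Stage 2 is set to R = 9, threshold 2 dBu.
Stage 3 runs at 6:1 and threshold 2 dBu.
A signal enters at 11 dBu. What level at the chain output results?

Stage 1: overshoot 20 dB → 20/20 = 1 dB → -8 dBu.
Stage 2: below threshold (-8 ≤ 2); passes unchanged; output -8 dBu.
Stage 3: below threshold (-8 ≤ 2); passes unchanged; output -8 dBu.

-8 dBu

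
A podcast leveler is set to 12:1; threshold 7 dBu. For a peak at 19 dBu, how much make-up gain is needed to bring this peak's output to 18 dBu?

The peak compresses to 7 + 12/12 = 8 dBu.
To reach 18 dBu requires 18 − 8 = 10 dB of make-up.

10 dB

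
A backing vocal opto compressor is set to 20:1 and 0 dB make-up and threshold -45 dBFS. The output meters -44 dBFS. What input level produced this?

That's 1 dB above the -45 dBFS threshold.
Undo the ratio: input overshoot = 1 × 20 = 20 dB, giving input = -25 dBFS.

-25 dBFS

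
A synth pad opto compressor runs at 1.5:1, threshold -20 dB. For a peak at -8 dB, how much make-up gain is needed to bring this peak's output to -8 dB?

Without make-up, output = threshold + overshoot/1.5 = -20 + 8 = -12 dB.
Gap to target: 4 dB.

4 dB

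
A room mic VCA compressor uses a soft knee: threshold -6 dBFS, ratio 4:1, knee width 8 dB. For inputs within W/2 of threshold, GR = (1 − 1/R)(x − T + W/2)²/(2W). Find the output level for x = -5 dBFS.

x − T + W/2 = -5 − (-6) + 4 = 5.
GR = (1 − 1/4) × 5² / 16 = 0.75 × 25 / 16 = 1.171875 dB.
Output = -5 − 1.171875 = -6.171875 dBFS.

-6.171875 dBFS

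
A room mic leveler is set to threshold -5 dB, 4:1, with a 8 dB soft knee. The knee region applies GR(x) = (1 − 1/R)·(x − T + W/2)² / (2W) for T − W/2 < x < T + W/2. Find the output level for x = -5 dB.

x − T + W/2 = -5 − (-5) + 4 = 4.
GR = (1 − 1/4) × 4² / 16 = 0.75 × 16 / 16 = 0.75 dB.
Output = -5 − 0.75 = -5.75 dB.

-5.75 dB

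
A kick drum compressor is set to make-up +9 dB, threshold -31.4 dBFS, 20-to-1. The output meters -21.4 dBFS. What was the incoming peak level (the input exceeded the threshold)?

-11.4 dBFS

Stripping the +9 dB make-up gives -30.4 dBFS at the gain stage.
The compressed level sits -30.4 − (-31.4) = 1 dB over threshold.
Undo the ratio: input overshoot = 1 × 20 = 20 dB, giving input = -11.4 dBFS.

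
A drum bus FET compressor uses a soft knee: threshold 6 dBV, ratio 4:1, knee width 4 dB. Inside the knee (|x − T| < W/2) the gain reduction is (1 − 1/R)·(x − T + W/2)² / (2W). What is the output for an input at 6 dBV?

x − T + W/2 = 6 − 6 + 2 = 2.
GR = (1 − 1/4) × 2² / 8 = 0.75 × 4 / 8 = 0.375 dB.
Output = 6 − 0.375 = 5.625 dBV.

5.625 dBV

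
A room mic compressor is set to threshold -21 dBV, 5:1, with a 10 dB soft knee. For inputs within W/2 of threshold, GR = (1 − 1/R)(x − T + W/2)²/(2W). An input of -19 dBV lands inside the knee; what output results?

-20.96 dBV

x − T + W/2 = -19 − (-21) + 5 = 7.
GR = (1 − 1/5) × 7² / 20 = 0.8 × 49 / 20 = 1.96 dB.
Output = -19 − 1.96 = -20.96 dBV.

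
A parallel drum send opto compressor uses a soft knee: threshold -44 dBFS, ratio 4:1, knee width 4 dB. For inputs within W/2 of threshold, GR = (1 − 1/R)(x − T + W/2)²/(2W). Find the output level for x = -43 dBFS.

-43.84375 dBFS

x − T + W/2 = -43 − (-44) + 2 = 3.
GR = (1 − 1/4) × 3² / 8 = 0.75 × 9 / 8 = 0.84375 dB.
Output = -43 − 0.84375 = -43.84375 dBFS.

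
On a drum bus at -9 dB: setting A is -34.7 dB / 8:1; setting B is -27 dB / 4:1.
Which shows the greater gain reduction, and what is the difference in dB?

A, by 8.9875 dB

A: overshoot 25.7 dB → output overshoot 3.2125 dB → GR 22.4875 dB.
B: overshoot 18 dB → output overshoot 4.5 dB → GR 13.5 dB.
Difference: 8.9875 dB in favour of A.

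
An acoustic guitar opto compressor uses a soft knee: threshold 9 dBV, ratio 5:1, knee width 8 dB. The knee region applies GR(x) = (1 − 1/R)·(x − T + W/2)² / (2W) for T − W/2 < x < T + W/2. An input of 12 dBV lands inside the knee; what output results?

x − T + W/2 = 12 − 9 + 4 = 7.
GR = (1 − 1/5) × 7² / 16 = 0.8 × 49 / 16 = 2.45 dB.
Output = 12 − 2.45 = 9.55 dBV.

9.55 dBV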